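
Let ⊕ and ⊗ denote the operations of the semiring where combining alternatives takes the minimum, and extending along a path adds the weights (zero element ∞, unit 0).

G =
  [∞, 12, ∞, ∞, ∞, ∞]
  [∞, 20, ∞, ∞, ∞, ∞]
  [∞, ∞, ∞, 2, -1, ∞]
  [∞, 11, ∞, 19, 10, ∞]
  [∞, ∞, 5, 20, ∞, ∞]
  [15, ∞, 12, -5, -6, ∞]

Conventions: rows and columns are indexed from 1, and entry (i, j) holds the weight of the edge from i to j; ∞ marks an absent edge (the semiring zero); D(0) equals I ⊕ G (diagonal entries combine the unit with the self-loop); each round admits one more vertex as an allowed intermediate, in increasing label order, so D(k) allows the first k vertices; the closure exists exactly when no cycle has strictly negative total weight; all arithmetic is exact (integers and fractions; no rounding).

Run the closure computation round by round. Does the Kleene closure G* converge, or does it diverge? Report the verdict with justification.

D(0):
  [0, 12, ∞, ∞, ∞, ∞]
  [∞, 0, ∞, ∞, ∞, ∞]
  [∞, ∞, 0, 2, -1, ∞]
  [∞, 11, ∞, 0, 10, ∞]
  [∞, ∞, 5, 20, 0, ∞]
  [15, ∞, 12, -5, -6, 0]
D(1):
  [0, 12, ∞, ∞, ∞, ∞]
  [∞, 0, ∞, ∞, ∞, ∞]
  [∞, ∞, 0, 2, -1, ∞]
  [∞, 11, ∞, 0, 10, ∞]
  [∞, ∞, 5, 20, 0, ∞]
  [15, 27, 12, -5, -6, 0]
D(2):
  [0, 12, ∞, ∞, ∞, ∞]
  [∞, 0, ∞, ∞, ∞, ∞]
  [∞, ∞, 0, 2, -1, ∞]
  [∞, 11, ∞, 0, 10, ∞]
  [∞, ∞, 5, 20, 0, ∞]
  [15, 27, 12, -5, -6, 0]
D(3):
  [0, 12, ∞, ∞, ∞, ∞]
  [∞, 0, ∞, ∞, ∞, ∞]
  [∞, ∞, 0, 2, -1, ∞]
  [∞, 11, ∞, 0, 10, ∞]
  [∞, ∞, 5, 7, 0, ∞]
  [15, 27, 12, -5, -6, 0]
D(4):
  [0, 12, ∞, ∞, ∞, ∞]
  [∞, 0, ∞, ∞, ∞, ∞]
  [∞, 13, 0, 2, -1, ∞]
  [∞, 11, ∞, 0, 10, ∞]
  [∞, 18, 5, 7, 0, ∞]
  [15, 6, 12, -5, -6, 0]
D(5):
  [0, 12, ∞, ∞, ∞, ∞]
  [∞, 0, ∞, ∞, ∞, ∞]
  [∞, 13, 0, 2, -1, ∞]
  [∞, 11, 15, 0, 10, ∞]
  [∞, 18, 5, 7, 0, ∞]
  [15, 6, -1, -5, -6, 0]
D(6):
  [0, 12, ∞, ∞, ∞, ∞]
  [∞, 0, ∞, ∞, ∞, ∞]
  [∞, 13, 0, 2, -1, ∞]
  [∞, 11, 15, 0, 10, ∞]
  [∞, 18, 5, 7, 0, ∞]
  [15, 6, -1, -5, -6, 0]
Key observation: every diagonal entry stays at the unit through all rounds, so no improving cycle exists.
Answer: CONVERGES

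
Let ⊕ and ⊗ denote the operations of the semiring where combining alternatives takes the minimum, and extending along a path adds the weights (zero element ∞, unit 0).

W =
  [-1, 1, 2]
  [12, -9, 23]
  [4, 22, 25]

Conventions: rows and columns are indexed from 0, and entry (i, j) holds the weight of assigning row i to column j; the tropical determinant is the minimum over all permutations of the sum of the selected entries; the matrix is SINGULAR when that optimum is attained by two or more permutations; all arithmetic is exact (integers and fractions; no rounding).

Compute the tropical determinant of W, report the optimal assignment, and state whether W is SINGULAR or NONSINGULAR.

σ = (0, 1, 2): (-1) + (-9) + 25 = 15
σ = (0, 2, 1): (-1) + 23 + 22 = 44
σ = (1, 0, 2): 1 + 12 + 25 = 38
σ = (1, 2, 0): 1 + 23 + 4 = 28
σ = (2, 0, 1): 2 + 12 + 22 = 36
σ = (2, 1, 0): 2 + (-9) + 4 = -3
Optimal value attained by: σ = (2, 1, 0).
Answer: det⊕(W) = -3; verdict: NONSINGULAR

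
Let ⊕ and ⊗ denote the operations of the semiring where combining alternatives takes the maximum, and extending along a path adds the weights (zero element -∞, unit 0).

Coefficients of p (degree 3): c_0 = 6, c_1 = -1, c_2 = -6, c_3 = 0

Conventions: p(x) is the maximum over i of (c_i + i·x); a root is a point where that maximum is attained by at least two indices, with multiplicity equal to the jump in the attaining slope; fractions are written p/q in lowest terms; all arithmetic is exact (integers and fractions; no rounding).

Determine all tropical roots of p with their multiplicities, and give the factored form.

hull edge (i=0, c=6) to (i=3, c=0): slope -2, span 3
Factored form: p(x) = 0 ⊗ (x ⊕ 2) ⊗ (x ⊕ 2) ⊗ (x ⊕ 2)
Answer: roots = 2 (mult 3)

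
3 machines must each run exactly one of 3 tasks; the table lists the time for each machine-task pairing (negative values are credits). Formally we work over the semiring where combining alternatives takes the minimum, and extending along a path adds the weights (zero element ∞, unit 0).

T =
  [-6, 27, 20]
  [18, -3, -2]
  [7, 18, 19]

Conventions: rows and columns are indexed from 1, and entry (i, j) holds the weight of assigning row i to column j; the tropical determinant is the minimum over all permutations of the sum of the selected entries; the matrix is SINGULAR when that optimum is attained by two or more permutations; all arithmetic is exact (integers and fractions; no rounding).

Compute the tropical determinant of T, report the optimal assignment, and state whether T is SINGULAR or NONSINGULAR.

σ = (1, 2, 3): (-6) + (-3) + 19 = 10
σ = (1, 3, 2): (-6) + (-2) + 18 = 10
σ = (2, 1, 3): 27 + 18 + 19 = 64
σ = (2, 3, 1): 27 + (-2) + 7 = 32
σ = (3, 1, 2): 20 + 18 + 18 = 56
σ = (3, 2, 1): 20 + (-3) + 7 = 24
Optimal value attained by: σ = (1, 2, 3).
Answer: det⊕(T) = 10; verdict: SINGULAR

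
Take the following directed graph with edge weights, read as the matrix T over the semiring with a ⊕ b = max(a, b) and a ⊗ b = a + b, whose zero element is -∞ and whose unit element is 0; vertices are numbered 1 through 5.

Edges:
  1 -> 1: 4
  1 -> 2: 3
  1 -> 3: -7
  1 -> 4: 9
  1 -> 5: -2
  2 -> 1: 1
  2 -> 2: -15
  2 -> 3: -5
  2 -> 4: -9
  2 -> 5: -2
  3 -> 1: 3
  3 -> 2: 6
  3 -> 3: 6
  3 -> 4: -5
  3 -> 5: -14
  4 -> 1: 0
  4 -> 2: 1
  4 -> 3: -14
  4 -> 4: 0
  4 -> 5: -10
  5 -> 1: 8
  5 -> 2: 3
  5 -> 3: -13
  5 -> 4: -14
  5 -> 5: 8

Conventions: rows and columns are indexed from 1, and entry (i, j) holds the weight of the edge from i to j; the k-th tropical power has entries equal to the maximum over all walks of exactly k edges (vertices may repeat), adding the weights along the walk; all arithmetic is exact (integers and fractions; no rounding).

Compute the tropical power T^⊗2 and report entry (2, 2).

T^⊗2:
  [9, 10, -1, 13, 6]
  [6, 4, 1, 10, 6]
  [9, 12, 12, 12, 4]
  [4, 3, -4, 9, -1]
  [16, 11, 1, 17, 16]
Key observation: the optimum is the walk 2->1->2, with weight 1 + 3 = 4.
Optimal value attained by: walk 2->1->2.
Answer: (T^⊗2)[2][2] = 4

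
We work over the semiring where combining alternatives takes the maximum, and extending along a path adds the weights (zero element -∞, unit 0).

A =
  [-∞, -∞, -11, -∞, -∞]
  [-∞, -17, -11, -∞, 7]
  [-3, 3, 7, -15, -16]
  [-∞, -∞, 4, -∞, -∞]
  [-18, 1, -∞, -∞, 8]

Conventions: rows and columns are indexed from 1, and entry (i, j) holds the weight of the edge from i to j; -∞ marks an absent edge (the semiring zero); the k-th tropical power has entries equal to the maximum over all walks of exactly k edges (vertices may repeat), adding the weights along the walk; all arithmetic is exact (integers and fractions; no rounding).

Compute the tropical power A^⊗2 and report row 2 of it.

A^⊗2:
  [-14, -8, -4, -26, -27]
  [-11, 8, -4, -26, 15]
  [4, 10, 14, -8, 10]
  [1, 7, 11, -11, -12]
  [-10, 9, -10, -∞, 16]
Answer: row 2 of A^⊗2 = [-11, 8, -4, -26, 15]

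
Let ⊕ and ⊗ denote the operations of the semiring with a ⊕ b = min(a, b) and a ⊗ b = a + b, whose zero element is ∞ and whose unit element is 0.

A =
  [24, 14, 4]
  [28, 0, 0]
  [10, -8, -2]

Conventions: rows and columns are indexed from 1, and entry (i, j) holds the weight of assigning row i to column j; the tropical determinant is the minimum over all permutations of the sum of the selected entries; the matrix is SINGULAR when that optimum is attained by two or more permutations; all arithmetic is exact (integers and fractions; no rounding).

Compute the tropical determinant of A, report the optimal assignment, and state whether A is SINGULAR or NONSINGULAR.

σ = (1, 2, 3): 24 + 0 + (-2) = 22
σ = (1, 3, 2): 24 + 0 + (-8) = 16
σ = (2, 1, 3): 14 + 28 + (-2) = 40
σ = (2, 3, 1): 14 + 0 + 10 = 24
σ = (3, 1, 2): 4 + 28 + (-8) = 24
σ = (3, 2, 1): 4 + 0 + 10 = 14
Optimal value attained by: σ = (3, 2, 1).
Answer: det⊕(A) = 14; verdict: NONSINGULAR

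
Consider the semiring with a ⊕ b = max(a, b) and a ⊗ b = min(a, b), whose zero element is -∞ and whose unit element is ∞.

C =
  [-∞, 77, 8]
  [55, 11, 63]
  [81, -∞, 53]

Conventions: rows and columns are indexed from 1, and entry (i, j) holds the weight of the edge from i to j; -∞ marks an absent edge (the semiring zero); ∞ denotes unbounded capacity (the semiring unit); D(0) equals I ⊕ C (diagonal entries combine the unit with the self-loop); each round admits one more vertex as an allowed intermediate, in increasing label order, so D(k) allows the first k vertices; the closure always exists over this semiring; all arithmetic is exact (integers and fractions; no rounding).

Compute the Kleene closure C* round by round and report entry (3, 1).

D(0):
  [∞, 77, 8]
  [55, ∞, 63]
  [81, -∞, ∞]
D(1):
  [∞, 77, 8]
  [55, ∞, 63]
  [81, 77, ∞]
D(2):
  [∞, 77, 63]
  [55, ∞, 63]
  [81, 77, ∞]
D(3):
  [∞, 77, 63]
  [63, ∞, 63]
  [81, 77, ∞]
Answer: C*[3][1] = 81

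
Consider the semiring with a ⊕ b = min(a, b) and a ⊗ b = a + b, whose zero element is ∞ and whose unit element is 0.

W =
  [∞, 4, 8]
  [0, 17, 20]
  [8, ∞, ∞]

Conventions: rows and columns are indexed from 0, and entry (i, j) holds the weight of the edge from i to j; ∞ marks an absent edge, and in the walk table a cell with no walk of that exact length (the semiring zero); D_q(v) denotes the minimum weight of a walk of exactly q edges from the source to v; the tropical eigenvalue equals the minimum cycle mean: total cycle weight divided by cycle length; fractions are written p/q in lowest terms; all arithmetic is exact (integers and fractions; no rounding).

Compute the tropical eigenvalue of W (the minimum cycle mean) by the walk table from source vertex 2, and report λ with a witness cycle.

q=0: [∞, ∞, 0]
q=1: [8, ∞, ∞]
q=2: [∞, 12, 16]
q=3: [12, 29, 32]
Optimal cycle mean attained by: cycle 0->1->0, total 4 + 0, length 2.
Answer: λ = 2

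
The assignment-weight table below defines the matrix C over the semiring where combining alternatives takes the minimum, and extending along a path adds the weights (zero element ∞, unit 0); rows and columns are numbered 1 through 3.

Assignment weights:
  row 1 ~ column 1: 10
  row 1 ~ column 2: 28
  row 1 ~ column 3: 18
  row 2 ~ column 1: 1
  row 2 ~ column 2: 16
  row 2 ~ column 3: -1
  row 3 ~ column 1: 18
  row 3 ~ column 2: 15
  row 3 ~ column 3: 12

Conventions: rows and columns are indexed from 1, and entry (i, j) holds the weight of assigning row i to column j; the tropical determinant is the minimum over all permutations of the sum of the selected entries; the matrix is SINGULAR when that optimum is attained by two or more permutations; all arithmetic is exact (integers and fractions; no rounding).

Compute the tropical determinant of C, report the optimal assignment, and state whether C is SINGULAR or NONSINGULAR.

σ = (1, 2, 3): 10 + 16 + 12 = 38
σ = (1, 3, 2): 10 + (-1) + 15 = 24
σ = (2, 1, 3): 28 + 1 + 12 = 41
σ = (2, 3, 1): 28 + (-1) + 18 = 45
σ = (3, 1, 2): 18 + 1 + 15 = 34
σ = (3, 2, 1): 18 + 16 + 18 = 52
Optimal value attained by: σ = (1, 3, 2).
Answer: det⊕(C) = 24; verdict: NONSINGULAR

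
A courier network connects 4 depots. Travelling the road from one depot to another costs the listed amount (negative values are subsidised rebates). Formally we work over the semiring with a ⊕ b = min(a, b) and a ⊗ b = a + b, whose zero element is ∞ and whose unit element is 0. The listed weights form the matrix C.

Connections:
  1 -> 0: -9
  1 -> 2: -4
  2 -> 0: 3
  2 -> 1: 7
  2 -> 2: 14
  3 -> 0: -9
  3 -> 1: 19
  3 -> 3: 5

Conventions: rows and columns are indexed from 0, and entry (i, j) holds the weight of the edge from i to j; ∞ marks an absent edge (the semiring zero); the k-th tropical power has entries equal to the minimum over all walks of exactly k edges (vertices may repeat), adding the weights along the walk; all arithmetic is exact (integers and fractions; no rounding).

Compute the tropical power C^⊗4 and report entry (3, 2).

C^⊗2:
  [∞, ∞, ∞, ∞]
  [-1, 3, 10, ∞]
  [-2, 21, 3, ∞]
  [-4, 24, 15, 10]
C^⊗3:
  [∞, ∞, ∞, ∞]
  [-6, 17, -1, ∞]
  [6, 10, 17, ∞]
  [1, 22, 20, 15]
C^⊗4:
  [∞, ∞, ∞, ∞]
  [2, 6, 13, ∞]
  [1, 24, 6, ∞]
  [6, 27, 18, 20]
Key observation: the optimum is the walk 3->1->2->1->2, with weight 19 + (-4) + 7 + (-4) = 18.
Optimal value attained by: walk 3->1->2->1->2.
Answer: (C^⊗4)[3][2] = 18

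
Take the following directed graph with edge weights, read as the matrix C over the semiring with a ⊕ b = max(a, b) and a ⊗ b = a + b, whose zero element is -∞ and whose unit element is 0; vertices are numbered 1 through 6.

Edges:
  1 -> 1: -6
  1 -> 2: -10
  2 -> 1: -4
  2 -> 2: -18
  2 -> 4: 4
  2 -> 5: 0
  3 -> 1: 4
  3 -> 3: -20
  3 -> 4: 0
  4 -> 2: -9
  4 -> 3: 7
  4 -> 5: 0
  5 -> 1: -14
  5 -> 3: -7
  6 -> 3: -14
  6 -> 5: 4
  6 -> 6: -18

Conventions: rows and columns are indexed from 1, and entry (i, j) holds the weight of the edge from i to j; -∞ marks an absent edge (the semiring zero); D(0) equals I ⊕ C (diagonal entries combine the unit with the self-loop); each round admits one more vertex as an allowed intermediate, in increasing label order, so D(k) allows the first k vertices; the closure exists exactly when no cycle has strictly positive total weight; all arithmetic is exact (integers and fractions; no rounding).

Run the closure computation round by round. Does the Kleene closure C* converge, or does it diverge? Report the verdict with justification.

D(0):
  [0, -10, -∞, -∞, -∞, -∞]
  [-4, 0, -∞, 4, 0, -∞]
  [4, -∞, 0, 0, -∞, -∞]
  [-∞, -9, 7, 0, 0, -∞]
  [-14, -∞, -7, -∞, 0, -∞]
  [-∞, -∞, -14, -∞, 4, 0]
D(1):
  [0, -10, -∞, -∞, -∞, -∞]
  [-4, 0, -∞, 4, 0, -∞]
  [4, -6, 0, 0, -∞, -∞]
  [-∞, -9, 7, 0, 0, -∞]
  [-14, -24, -7, -∞, 0, -∞]
  [-∞, -∞, -14, -∞, 4, 0]
D(2):
  [0, -10, -∞, -6, -10, -∞]
  [-4, 0, -∞, 4, 0, -∞]
  [4, -6, 0, 0, -6, -∞]
  [-13, -9, 7, 0, 0, -∞]
  [-14, -24, -7, -20, 0, -∞]
  [-∞, -∞, -14, -∞, 4, 0]
Detection: at round 3, diagonal entry (4, 4) turns strictly positive.
Key observation: the cycle 4->3->1->2->4 has total weight 7 + 4 + (-10) + 4, which is strictly positive.
Answer: DIVERGES — positive cycle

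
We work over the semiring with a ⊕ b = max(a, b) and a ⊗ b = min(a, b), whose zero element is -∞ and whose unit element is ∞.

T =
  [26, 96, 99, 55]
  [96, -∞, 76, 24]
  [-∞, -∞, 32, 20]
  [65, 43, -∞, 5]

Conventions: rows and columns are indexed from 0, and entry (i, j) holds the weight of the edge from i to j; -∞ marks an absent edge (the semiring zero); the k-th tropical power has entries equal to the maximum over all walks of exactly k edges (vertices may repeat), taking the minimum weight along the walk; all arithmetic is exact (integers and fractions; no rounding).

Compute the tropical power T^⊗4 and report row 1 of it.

T^⊗2:
  [96, 43, 76, 26]
  [26, 96, 96, 55]
  [20, 20, 32, 20]
  [43, 65, 65, 55]
T^⊗3:
  [43, 96, 96, 55]
  [96, 43, 76, 26]
  [20, 20, 32, 20]
  [65, 43, 65, 43]
T^⊗4:
  [96, 43, 76, 43]
  [43, 96, 96, 55]
  [20, 20, 32, 20]
  [43, 65, 65, 55]
Answer: row 1 of T^⊗4 = [43, 96, 96, 55]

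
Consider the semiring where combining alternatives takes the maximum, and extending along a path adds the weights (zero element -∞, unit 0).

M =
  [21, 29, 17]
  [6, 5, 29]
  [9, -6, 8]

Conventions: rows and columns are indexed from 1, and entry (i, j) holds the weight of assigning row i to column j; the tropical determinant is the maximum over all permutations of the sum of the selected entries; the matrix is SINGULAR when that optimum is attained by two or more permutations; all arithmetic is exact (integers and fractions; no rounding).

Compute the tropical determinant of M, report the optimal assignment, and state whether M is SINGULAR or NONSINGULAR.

σ = (1, 2, 3): 21 + 5 + 8 = 34
σ = (1, 3, 2): 21 + 29 + (-6) = 44
σ = (2, 1, 3): 29 + 6 + 8 = 43
σ = (2, 3, 1): 29 + 29 + 9 = 67
σ = (3, 1, 2): 17 + 6 + (-6) = 17
σ = (3, 2, 1): 17 + 5 + 9 = 31
Optimal value attained by: σ = (2, 3, 1).
Answer: det⊕(M) = 67; verdict: NONSINGULAR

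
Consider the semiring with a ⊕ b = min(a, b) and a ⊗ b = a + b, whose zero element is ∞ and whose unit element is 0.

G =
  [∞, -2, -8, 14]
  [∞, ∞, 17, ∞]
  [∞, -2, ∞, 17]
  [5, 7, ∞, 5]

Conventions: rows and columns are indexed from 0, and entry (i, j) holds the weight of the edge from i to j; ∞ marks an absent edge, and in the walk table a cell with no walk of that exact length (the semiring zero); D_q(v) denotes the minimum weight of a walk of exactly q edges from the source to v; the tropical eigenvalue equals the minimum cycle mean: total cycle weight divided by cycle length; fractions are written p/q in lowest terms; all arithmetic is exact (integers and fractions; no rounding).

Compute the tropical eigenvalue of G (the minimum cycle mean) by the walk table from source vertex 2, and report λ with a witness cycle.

q=0: [∞, ∞, 0, ∞]
q=1: [∞, -2, ∞, 17]
q=2: [22, 24, 15, 22]
q=3: [27, 13, 14, 27]
q=4: [32, 12, 19, 31]
Optimal cycle mean attained by: cycle 0->2->3->0, total (-8) + 17 + 5, length 3.
Answer: λ = 14/3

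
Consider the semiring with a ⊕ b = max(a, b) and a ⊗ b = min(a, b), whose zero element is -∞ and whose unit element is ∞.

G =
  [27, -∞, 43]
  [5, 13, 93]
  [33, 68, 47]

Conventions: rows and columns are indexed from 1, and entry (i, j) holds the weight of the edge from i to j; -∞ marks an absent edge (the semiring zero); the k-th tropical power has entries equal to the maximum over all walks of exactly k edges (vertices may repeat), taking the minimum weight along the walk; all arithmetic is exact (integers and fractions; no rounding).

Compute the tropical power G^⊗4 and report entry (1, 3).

G^⊗2:
  [33, 43, 43]
  [33, 68, 47]
  [33, 47, 68]
G^⊗3:
  [33, 43, 43]
  [33, 47, 68]
  [33, 68, 47]
G^⊗4:
  [33, 43, 43]
  [33, 68, 47]
  [33, 47, 68]
Key observation: the optimum is the walk 1->3->2->3->3, with weight 43 min 68 min 93 min 47 = 43.
Optimal value attained by: walk 1->3->2->3->3.
Answer: (G^⊗4)[1][3] = 43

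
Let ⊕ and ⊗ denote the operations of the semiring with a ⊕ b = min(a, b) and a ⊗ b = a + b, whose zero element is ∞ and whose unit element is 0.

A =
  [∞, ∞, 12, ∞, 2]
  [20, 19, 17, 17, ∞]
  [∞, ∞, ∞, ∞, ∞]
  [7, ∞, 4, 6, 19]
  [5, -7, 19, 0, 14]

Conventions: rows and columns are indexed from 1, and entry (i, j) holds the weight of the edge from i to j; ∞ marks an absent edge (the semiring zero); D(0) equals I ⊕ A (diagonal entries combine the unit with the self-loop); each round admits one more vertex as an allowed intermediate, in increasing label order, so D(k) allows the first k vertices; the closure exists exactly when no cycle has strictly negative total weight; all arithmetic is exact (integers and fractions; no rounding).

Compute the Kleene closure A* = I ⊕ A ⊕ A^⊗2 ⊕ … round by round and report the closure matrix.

D(0):
  [0, ∞, 12, ∞, 2]
  [20, 0, 17, 17, ∞]
  [∞, ∞, 0, ∞, ∞]
  [7, ∞, 4, 0, 19]
  [5, -7, 19, 0, 0]
D(1):
  [0, ∞, 12, ∞, 2]
  [20, 0, 17, 17, 22]
  [∞, ∞, 0, ∞, ∞]
  [7, ∞, 4, 0, 9]
  [5, -7, 17, 0, 0]
D(2):
  [0, ∞, 12, ∞, 2]
  [20, 0, 17, 17, 22]
  [∞, ∞, 0, ∞, ∞]
  [7, ∞, 4, 0, 9]
  [5, -7, 10, 0, 0]
D(3):
  [0, ∞, 12, ∞, 2]
  [20, 0, 17, 17, 22]
  [∞, ∞, 0, ∞, ∞]
  [7, ∞, 4, 0, 9]
  [5, -7, 10, 0, 0]
D(4):
  [0, ∞, 12, ∞, 2]
  [20, 0, 17, 17, 22]
  [∞, ∞, 0, ∞, ∞]
  [7, ∞, 4, 0, 9]
  [5, -7, 4, 0, 0]
D(5):
  [0, -5, 6, 2, 2]
  [20, 0, 17, 17, 22]
  [∞, ∞, 0, ∞, ∞]
  [7, 2, 4, 0, 9]
  [5, -7, 4, 0, 0]
Answer: A* = [[0, -5, 6, 2, 2], [20, 0, 17, 17, 22], [∞, ∞, 0, ∞, ∞], [7, 2, 4, 0, 9], [5, -7, 4, 0, 0]]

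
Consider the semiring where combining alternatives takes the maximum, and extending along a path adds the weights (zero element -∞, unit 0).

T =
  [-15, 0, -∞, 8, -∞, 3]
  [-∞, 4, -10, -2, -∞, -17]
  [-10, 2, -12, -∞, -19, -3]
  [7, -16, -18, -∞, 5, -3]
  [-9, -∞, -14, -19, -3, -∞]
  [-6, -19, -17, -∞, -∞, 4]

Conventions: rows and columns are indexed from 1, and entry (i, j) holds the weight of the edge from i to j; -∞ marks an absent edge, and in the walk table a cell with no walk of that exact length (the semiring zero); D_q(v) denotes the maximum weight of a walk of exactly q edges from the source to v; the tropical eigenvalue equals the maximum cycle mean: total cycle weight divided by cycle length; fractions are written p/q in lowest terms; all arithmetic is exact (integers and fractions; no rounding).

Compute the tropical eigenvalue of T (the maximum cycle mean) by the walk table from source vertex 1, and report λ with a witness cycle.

q=0: [0, -∞, -∞, -∞, -∞, -∞]
q=1: [-15, 0, -∞, 8, -∞, 3]
q=2: [15, 4, -10, -2, 13, 7]
q=3: [5, 15, -1, 23, 10, 18]
q=4: [30, 19, 5, 13, 28, 22]
q=5: [20, 30, 14, 38, 25, 33]
q=6: [45, 34, 20, 28, 43, 37]
Optimal cycle mean attained by: cycle 1->4->1, total 8 + 7, length 2.
Answer: λ = 15/2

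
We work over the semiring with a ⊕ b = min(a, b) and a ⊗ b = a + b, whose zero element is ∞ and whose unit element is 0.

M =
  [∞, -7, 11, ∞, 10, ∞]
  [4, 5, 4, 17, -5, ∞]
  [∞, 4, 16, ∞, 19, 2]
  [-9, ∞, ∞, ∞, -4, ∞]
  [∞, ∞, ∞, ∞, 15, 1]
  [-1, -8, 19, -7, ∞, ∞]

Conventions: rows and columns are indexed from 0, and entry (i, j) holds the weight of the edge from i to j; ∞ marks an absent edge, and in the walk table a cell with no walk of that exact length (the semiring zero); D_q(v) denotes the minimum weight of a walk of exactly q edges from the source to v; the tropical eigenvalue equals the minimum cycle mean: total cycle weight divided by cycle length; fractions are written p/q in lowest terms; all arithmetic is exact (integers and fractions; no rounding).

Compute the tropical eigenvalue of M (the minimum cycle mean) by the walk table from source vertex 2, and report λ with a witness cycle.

q=0: [∞, ∞, 0, ∞, ∞, ∞]
q=1: [∞, 4, 16, ∞, 19, 2]
q=2: [1, -6, 8, -5, -1, 18]
q=3: [-14, -6, -2, 11, -11, 0]
q=4: [-2, -21, -3, -7, -11, -10]
q=5: [-17, -18, -17, -17, -26, -10]
q=6: [-26, -24, -14, -17, -23, -25]
Optimal cycle mean attained by: cycle 0->1->4->5->3->0, total (-7) + (-5) + 1 + (-7) + (-9), length 5.
Answer: λ = -27/5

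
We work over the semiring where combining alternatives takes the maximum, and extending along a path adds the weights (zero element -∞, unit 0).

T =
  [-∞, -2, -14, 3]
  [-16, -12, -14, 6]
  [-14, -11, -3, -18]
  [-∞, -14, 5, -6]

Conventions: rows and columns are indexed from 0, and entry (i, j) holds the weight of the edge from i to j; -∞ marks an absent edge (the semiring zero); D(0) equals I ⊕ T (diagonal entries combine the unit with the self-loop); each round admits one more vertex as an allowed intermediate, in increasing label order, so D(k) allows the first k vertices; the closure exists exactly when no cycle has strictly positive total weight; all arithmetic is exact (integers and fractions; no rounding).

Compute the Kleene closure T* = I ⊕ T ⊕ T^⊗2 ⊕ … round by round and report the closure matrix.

D(0):
  [0, -2, -14, 3]
  [-16, 0, -14, 6]
  [-14, -11, 0, -18]
  [-∞, -14, 5, 0]
D(1):
  [0, -2, -14, 3]
  [-16, 0, -14, 6]
  [-14, -11, 0, -11]
  [-∞, -14, 5, 0]
D(2):
  [0, -2, -14, 4]
  [-16, 0, -14, 6]
  [-14, -11, 0, -5]
  [-30, -14, 5, 0]
D(3):
  [0, -2, -14, 4]
  [-16, 0, -14, 6]
  [-14, -11, 0, -5]
  [-9, -6, 5, 0]
D(4):
  [0, -2, 9, 4]
  [-3, 0, 11, 6]
  [-14, -11, 0, -5]
  [-9, -6, 5, 0]
Answer: T* = [[0, -2, 9, 4], [-3, 0, 11, 6], [-14, -11, 0, -5], [-9, -6, 5, 0]]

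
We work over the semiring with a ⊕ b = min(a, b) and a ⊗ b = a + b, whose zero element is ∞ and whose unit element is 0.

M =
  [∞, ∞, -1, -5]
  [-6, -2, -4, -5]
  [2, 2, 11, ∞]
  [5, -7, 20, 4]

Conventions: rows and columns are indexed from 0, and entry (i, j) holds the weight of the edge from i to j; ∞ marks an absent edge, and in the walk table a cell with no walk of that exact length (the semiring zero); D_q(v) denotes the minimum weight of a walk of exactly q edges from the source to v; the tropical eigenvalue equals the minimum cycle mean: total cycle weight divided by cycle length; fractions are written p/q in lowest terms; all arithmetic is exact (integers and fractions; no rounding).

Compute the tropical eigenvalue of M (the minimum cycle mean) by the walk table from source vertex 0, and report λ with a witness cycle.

q=0: [0, ∞, ∞, ∞]
q=1: [∞, ∞, -1, -5]
q=2: [0, -12, 10, -1]
q=3: [-18, -14, -16, -17]
q=4: [-20, -24, -19, -23]
Optimal cycle mean attained by: cycle 0->3->1->0, total (-5) + (-7) + (-6), length 3.
Answer: λ = -6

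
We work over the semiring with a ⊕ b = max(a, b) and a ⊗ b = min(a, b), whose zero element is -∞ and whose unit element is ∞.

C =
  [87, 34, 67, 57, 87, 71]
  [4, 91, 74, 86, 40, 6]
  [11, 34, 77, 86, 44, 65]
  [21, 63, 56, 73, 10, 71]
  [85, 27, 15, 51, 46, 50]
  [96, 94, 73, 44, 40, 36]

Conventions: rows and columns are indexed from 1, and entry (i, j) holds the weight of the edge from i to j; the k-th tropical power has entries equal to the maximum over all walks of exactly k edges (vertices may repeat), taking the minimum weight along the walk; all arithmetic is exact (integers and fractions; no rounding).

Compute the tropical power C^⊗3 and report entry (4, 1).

C^⊗2:
  [87, 71, 71, 67, 87, 71]
  [40, 91, 74, 86, 44, 71]
  [65, 65, 77, 77, 44, 71]
  [71, 71, 71, 73, 44, 71]
  [85, 51, 67, 57, 85, 71]
  [87, 91, 74, 86, 87, 71]
C^⊗3:
  [87, 71, 71, 71, 87, 71]
  [71, 91, 74, 86, 44, 71]
  [71, 71, 77, 77, 65, 71]
  [71, 71, 71, 73, 71, 71]
  [85, 71, 71, 67, 85, 71]
  [87, 91, 74, 86, 87, 71]
Key observation: the optimum is the walk 4->4->6->1, with weight 73 min 71 min 96 = 71.
Optimal value attained by: walk 4->4->6->1.
Answer: (C^⊗3)[4][1] = 71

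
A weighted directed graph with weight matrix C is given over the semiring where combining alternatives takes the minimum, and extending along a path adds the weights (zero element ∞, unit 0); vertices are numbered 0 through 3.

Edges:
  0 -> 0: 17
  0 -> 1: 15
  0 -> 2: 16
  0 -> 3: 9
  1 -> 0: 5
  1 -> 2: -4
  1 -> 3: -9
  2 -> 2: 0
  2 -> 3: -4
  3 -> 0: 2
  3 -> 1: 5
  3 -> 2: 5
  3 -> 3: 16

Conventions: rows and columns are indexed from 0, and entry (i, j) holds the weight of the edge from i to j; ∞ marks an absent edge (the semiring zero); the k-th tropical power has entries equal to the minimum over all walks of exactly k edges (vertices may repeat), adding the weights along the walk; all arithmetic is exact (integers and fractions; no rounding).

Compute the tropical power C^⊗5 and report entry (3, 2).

C^⊗2:
  [11, 14, 11, 6]
  [-7, -4, -4, -8]
  [-2, 1, 0, -4]
  [10, 17, 1, -4]
C^⊗3:
  [8, 11, 10, 5]
  [-6, -3, -8, -13]
  [-2, 1, -3, -8]
  [-2, 1, 1, -3]
C^⊗4:
  [7, 10, 7, 2]
  [-11, -8, -8, -12]
  [-6, -3, -3, -8]
  [-1, 2, -3, -8]
C^⊗5:
  [4, 7, 6, 1]
  [-10, -7, -12, -17]
  [-6, -3, -7, -12]
  [-6, -3, -3, -7]
Key observation: the optimum is the walk 3->1->3->1->2->2, with weight 5 + (-9) + 5 + (-4) + 0 = -3.
Optimal value attained by: walk 3->1->3->1->2->2.
Answer: (C^⊗5)[3][2] = -3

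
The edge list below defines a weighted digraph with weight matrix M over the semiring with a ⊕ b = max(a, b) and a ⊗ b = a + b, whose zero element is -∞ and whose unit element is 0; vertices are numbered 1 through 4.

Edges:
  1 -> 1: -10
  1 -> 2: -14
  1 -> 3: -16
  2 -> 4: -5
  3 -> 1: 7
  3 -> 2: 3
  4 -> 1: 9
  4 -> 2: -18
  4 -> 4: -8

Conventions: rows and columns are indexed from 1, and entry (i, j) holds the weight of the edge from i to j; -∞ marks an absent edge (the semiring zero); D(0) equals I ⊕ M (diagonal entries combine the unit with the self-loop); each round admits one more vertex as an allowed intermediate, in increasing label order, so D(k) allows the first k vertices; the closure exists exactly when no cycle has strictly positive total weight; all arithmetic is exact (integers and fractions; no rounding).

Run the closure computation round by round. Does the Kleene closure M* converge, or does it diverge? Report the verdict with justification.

D(0):
  [0, -14, -16, -∞]
  [-∞, 0, -∞, -5]
  [7, 3, 0, -∞]
  [9, -18, -∞, 0]
D(1):
  [0, -14, -16, -∞]
  [-∞, 0, -∞, -5]
  [7, 3, 0, -∞]
  [9, -5, -7, 0]
D(2):
  [0, -14, -16, -19]
  [-∞, 0, -∞, -5]
  [7, 3, 0, -2]
  [9, -5, -7, 0]
D(3):
  [0, -13, -16, -18]
  [-∞, 0, -∞, -5]
  [7, 3, 0, -2]
  [9, -4, -7, 0]
D(4):
  [0, -13, -16, -18]
  [4, 0, -12, -5]
  [7, 3, 0, -2]
  [9, -4, -7, 0]
Key observation: every diagonal entry stays at the unit through all rounds, so no improving cycle exists.
Answer: CONVERGES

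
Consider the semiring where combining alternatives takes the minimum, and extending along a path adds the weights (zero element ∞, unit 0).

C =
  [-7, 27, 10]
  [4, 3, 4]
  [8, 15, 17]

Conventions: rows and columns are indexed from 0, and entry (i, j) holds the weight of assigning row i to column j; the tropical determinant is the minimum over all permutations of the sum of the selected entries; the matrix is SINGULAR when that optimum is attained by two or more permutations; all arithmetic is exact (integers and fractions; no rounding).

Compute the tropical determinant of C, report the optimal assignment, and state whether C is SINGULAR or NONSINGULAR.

σ = (0, 1, 2): (-7) + 3 + 17 = 13
σ = (0, 2, 1): (-7) + 4 + 15 = 12
σ = (1, 0, 2): 27 + 4 + 17 = 48
σ = (1, 2, 0): 27 + 4 + 8 = 39
σ = (2, 0, 1): 10 + 4 + 15 = 29
σ = (2, 1, 0): 10 + 3 + 8 = 21
Optimal value attained by: σ = (0, 2, 1).
Answer: det⊕(C) = 12; verdict: NONSINGULAR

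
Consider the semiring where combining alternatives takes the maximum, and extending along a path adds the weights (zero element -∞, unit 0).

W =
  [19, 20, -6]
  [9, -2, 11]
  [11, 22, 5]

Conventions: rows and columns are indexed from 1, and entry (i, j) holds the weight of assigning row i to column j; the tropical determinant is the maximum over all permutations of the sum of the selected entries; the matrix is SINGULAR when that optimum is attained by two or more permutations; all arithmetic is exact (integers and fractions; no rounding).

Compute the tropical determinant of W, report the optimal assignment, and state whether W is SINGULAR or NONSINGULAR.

σ = (1, 2, 3): 19 + (-2) + 5 = 22
σ = (1, 3, 2): 19 + 11 + 22 = 52
σ = (2, 1, 3): 20 + 9 + 5 = 34
σ = (2, 3, 1): 20 + 11 + 11 = 42
σ = (3, 1, 2): (-6) + 9 + 22 = 25
σ = (3, 2, 1): (-6) + (-2) + 11 = 3
Optimal value attained by: σ = (1, 3, 2).
Answer: det⊕(W) = 52; verdict: NONSINGULAR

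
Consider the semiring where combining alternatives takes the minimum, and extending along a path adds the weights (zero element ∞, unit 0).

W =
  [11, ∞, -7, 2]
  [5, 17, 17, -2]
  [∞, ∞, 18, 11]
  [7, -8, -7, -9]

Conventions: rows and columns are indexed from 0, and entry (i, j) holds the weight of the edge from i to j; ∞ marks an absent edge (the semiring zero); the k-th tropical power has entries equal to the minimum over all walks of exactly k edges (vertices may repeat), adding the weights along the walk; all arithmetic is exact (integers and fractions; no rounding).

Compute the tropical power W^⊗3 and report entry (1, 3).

W^⊗2:
  [9, -6, -5, -7]
  [5, -10, -9, -11]
  [18, 3, 4, 2]
  [-3, -17, -16, -18]
W^⊗3:
  [-1, -15, -14, -16]
  [-5, -19, -18, -20]
  [8, -6, -5, -7]
  [-12, -26, -25, -27]
Key observation: the optimum is the walk 1->3->3->3, with weight (-2) + (-9) + (-9) = -20.
Optimal value attained by: walk 1->3->3->3.
Answer: (W^⊗3)[1][3] = -20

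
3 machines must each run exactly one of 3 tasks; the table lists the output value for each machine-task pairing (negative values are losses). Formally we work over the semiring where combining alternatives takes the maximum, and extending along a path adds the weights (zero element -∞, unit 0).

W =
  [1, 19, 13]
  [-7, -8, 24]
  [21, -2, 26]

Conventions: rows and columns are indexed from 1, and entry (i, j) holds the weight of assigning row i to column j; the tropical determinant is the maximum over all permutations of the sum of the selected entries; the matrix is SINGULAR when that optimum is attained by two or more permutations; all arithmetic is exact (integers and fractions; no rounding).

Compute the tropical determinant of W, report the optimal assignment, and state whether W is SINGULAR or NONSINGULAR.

σ = (1, 2, 3): 1 + (-8) + 26 = 19
σ = (1, 3, 2): 1 + 24 + (-2) = 23
σ = (2, 1, 3): 19 + (-7) + 26 = 38
σ = (2, 3, 1): 19 + 24 + 21 = 64
σ = (3, 1, 2): 13 + (-7) + (-2) = 4
σ = (3, 2, 1): 13 + (-8) + 21 = 26
Optimal value attained by: σ = (2, 3, 1).
Answer: det⊕(W) = 64; verdict: NONSINGULAR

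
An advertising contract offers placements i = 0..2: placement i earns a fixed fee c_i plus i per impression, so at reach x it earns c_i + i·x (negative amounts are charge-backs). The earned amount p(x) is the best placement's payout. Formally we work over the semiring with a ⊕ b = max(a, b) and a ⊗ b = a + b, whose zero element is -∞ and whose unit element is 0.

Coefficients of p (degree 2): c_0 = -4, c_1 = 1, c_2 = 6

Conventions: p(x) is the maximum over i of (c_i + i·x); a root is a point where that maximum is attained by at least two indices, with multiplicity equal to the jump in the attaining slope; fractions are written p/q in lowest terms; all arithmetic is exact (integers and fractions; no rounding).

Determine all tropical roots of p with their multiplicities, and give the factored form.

hull edge (i=0, c=-4) to (i=2, c=6): slope 5, span 2
Factored form: p(x) = 6 ⊗ (x ⊕ (-5)) ⊗ (x ⊕ (-5))
Answer: roots = -5 (mult 2)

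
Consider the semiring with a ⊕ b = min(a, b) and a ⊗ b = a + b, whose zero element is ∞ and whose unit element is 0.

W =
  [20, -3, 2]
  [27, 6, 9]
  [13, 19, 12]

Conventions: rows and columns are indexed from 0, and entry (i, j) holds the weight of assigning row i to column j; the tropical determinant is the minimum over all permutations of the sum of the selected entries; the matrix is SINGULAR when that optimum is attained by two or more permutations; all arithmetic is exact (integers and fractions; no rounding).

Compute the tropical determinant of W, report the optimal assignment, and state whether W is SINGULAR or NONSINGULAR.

σ = (0, 1, 2): 20 + 6 + 12 = 38
σ = (0, 2, 1): 20 + 9 + 19 = 48
σ = (1, 0, 2): (-3) + 27 + 12 = 36
σ = (1, 2, 0): (-3) + 9 + 13 = 19
σ = (2, 0, 1): 2 + 27 + 19 = 48
σ = (2, 1, 0): 2 + 6 + 13 = 21
Optimal value attained by: σ = (1, 2, 0).
Answer: det⊕(W) = 19; verdict: NONSINGULAR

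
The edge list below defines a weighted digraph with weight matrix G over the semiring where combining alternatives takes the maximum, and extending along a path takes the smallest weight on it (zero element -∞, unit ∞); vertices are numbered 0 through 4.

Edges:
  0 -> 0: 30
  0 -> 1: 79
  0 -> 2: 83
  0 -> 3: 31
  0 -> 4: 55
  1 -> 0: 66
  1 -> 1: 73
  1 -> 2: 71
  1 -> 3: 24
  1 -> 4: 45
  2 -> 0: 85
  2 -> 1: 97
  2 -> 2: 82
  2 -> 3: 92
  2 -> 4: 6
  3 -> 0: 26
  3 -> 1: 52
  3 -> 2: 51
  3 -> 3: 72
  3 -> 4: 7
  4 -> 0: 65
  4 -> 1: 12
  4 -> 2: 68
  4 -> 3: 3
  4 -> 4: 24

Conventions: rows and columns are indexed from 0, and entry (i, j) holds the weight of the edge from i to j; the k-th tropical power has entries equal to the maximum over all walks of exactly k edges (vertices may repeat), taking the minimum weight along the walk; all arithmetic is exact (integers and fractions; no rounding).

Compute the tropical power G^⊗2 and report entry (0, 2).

G^⊗2:
  [83, 83, 82, 83, 45]
  [71, 73, 71, 71, 55]
  [82, 82, 83, 82, 55]
  [52, 52, 52, 72, 45]
  [68, 68, 68, 68, 55]
Key observation: the optimum is the walk 0->2->2, with weight 83 min 82 = 82.
Optimal value attained by: walk 0->2->2.
Answer: (G^⊗2)[0][2] = 82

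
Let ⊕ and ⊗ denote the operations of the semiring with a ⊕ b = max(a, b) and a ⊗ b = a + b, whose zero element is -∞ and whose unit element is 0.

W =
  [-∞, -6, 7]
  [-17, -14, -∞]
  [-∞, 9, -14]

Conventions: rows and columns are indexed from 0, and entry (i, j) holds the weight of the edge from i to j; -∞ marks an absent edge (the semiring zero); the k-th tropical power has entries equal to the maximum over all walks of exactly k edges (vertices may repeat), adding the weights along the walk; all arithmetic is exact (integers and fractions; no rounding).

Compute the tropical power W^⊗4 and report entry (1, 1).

W^⊗2:
  [-23, 16, -7]
  [-31, -23, -10]
  [-8, -5, -28]
W^⊗3:
  [-1, 2, -16]
  [-40, -1, -24]
  [-22, -14, -1]
W^⊗4:
  [-15, -7, 6]
  [-18, -15, -33]
  [-31, 8, -15]
Key observation: the optimum is the walk 1->0->2->1->1, with weight (-17) + 7 + 9 + (-14) = -15.
Optimal value attained by: walk 1->0->2->1->1.
Answer: (W^⊗4)[1][1] = -15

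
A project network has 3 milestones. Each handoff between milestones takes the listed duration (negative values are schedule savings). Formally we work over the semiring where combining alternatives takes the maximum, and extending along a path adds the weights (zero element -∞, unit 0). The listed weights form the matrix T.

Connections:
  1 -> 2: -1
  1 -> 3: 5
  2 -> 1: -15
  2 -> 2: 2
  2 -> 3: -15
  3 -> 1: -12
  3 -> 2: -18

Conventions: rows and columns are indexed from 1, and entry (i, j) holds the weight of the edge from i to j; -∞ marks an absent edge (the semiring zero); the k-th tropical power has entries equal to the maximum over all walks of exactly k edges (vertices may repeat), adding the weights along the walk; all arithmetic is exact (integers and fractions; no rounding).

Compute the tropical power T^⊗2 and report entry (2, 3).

T^⊗2:
  [-7, 1, -16]
  [-13, 4, -10]
  [-33, -13, -7]
Key observation: the optimum is the walk 2->1->3, with weight (-15) + 5 = -10.
Optimal value attained by: walk 2->1->3.
Answer: (T^⊗2)[2][3] = -10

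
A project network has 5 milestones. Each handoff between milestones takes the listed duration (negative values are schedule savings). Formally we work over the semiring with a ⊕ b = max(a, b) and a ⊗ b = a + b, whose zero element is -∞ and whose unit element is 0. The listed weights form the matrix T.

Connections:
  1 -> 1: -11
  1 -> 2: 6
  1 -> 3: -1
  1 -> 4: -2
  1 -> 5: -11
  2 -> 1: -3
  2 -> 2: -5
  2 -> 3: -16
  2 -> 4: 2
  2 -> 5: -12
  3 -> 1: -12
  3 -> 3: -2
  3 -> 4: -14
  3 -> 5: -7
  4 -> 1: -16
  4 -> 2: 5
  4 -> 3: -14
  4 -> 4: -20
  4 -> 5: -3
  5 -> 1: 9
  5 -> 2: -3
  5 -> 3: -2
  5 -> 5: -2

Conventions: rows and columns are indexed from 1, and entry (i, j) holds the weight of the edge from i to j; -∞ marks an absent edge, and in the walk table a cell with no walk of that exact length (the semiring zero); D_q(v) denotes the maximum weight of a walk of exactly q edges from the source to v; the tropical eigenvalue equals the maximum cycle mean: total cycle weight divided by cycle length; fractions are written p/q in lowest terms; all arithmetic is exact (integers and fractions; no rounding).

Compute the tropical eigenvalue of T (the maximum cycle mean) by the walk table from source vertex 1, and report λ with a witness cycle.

q=0: [0, -∞, -∞, -∞, -∞]
q=1: [-11, 6, -1, -2, -11]
q=2: [3, 3, -3, 8, -5]
q=3: [4, 13, 2, 5, 5]
q=4: [14, 10, 3, 15, 3]
q=5: [12, 20, 13, 12, 12]
Optimal cycle mean attained by: cycle 1->2->4->5->1, total 6 + 2 + (-3) + 9, length 4.
Answer: λ = 7/2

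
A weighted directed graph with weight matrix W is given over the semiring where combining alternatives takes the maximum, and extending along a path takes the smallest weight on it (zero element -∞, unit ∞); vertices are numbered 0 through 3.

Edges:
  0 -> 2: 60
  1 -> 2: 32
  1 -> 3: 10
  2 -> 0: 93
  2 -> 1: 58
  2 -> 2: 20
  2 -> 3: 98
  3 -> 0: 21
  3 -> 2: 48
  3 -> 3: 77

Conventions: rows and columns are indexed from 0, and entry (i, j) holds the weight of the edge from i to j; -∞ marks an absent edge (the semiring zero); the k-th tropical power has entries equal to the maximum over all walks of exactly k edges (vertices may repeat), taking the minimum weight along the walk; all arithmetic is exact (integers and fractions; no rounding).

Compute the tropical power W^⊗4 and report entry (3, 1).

W^⊗2:
  [60, 58, 20, 60]
  [32, 32, 20, 32]
  [21, 20, 60, 77]
  [48, 48, 48, 77]
W^⊗3:
  [21, 20, 60, 60]
  [21, 20, 32, 32]
  [60, 58, 48, 77]
  [48, 48, 48, 77]
W^⊗4:
  [60, 58, 48, 60]
  [32, 32, 32, 32]
  [48, 48, 60, 77]
  [48, 48, 48, 77]
Key observation: the optimum is the walk 3->2->0->2->1, with weight 48 min 93 min 60 min 58 = 48.
Optimal value attained by: walk 3->2->0->2->1.
Answer: (W^⊗4)[3][1] = 48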